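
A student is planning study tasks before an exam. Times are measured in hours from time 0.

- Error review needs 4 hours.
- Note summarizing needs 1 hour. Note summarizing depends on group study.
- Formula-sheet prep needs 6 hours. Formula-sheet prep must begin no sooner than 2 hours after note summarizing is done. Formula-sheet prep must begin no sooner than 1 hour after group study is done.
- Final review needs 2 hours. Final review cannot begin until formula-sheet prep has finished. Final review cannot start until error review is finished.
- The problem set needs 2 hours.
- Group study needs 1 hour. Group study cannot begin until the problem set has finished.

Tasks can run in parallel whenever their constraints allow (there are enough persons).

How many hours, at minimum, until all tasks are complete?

Nothing blocks error review, so it runs from hour 0 to hour 4.
The problem set can start immediately at hour 0; it finishes at hour 2.
Group study cannot begin until the problem set (finishes hour 2). It runs from hour 2 to 2 + 1 = hour 3.
After group study (finishes hour 3), note summarizing can start at hour 3 and finishes at hour 4.
Formula-sheet prep cannot start until note summarizing (finishes hour 4, plus 2-hour gap → hour 6); group study (finishes hour 3, plus 1-hour gap → hour 4). The controlling bound is hour 6, so formula-sheet prep finishes at 6 + 6 = hour 12.
For final review: formula-sheet prep (finishes hour 12); error review (finishes hour 4). Taking the maximum gives a start of hour 12, and it finishes at 12 + 2 = hour 14.
All tasks are finished once the last one completes. Finish times: The problem set at 2, Error review at 4, Group study at 3, Note summarizing at 4, Formula-sheet prep at 12, Final review at 14. The latest is hour 14.

14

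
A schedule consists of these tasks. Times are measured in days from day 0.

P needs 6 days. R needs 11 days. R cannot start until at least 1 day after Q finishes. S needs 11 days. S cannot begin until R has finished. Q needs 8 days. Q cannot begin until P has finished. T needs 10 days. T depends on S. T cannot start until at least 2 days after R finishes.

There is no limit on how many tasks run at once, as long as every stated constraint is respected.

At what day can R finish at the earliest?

P has no prerequisites, so it starts at day 0 and finishes at day 6.
Q cannot begin until P (finishes day 6). It runs from day 6 to 6 + 8 = day 14.
After Q (finishes day 14, plus 1-day gap → day 15), R can start at day 15 and finishes at day 26.

26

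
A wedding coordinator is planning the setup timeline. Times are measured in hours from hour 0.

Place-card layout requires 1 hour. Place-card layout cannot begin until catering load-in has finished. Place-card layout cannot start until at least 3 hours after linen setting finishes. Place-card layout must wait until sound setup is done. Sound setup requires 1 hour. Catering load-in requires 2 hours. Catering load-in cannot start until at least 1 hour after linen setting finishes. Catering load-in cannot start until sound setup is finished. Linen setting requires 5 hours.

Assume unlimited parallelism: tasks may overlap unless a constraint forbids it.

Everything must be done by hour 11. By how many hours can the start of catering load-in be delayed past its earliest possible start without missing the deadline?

2

Sound setup has no prerequisites, so it starts at hour 0 and finishes at hour 1.
Linen setting can start immediately at hour 0; it finishes at hour 5.
For catering load-in: linen setting (finishes hour 5, plus 1-hour gap → hour 6); sound setup (finishes hour 1). Taking the maximum gives a start of hour 6, and it finishes at 6 + 2 = hour 8.

Working backward from the deadline:
To finish by hour 11, place-card layout (duration 1) must start no later than hour 10.
Catering load-in has to be done before place-card layout (must start by hour 10). That means finishing by hour 10, i.e. starting by 10 − 2 = hour 8.
So catering load-in can start as early as hour 6 and as late as hour 8, giving 8 − 6 = 2 hours of slack.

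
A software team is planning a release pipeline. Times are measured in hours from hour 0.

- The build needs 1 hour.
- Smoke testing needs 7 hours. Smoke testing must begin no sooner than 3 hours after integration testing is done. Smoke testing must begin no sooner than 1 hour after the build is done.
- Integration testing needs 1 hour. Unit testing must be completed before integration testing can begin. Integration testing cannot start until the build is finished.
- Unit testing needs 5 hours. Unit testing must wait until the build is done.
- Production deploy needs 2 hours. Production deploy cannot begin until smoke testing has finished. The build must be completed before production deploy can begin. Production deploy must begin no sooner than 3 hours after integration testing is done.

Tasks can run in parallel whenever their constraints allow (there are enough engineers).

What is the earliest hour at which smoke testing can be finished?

The build has no prerequisites, so it starts at hour 0 and finishes at hour 1.
After the build (finishes hour 1), unit testing can start at hour 1 and finishes at hour 6.
For integration testing: unit testing (finishes hour 6); the build (finishes hour 1). Taking the maximum gives a start of hour 6, and it finishes at 6 + 1 = hour 7.
Smoke testing has to wait for integration testing (finishes hour 7, plus 3-hour gap → hour 10); the build (finishes hour 1, plus 1-hour gap → hour 2). The latest of these is hour 10, so smoke testing runs hour 10 to 10 + 7 = hour 17.

17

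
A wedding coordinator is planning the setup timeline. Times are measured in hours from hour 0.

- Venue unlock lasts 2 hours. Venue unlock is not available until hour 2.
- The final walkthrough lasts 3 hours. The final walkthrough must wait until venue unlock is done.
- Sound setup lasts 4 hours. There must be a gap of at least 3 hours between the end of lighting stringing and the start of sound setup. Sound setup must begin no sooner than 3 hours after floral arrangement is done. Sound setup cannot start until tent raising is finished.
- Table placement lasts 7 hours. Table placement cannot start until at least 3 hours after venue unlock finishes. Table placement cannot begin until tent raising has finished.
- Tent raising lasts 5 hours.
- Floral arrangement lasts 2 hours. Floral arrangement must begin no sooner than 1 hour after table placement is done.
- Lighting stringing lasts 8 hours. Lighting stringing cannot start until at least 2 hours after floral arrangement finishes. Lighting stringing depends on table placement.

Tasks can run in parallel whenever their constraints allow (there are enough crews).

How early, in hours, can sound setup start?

30

Nothing blocks tent raising, so it runs from hour 0 to hour 5.
Venue unlock waits on its own release at hour 2, so it starts at hour 2 and finishes at 2 + 2 = hour 4.
Table placement cannot start until venue unlock (finishes hour 4, plus 3-hour gap → hour 7); tent raising (finishes hour 5). The controlling bound is hour 7, so table placement finishes at 7 + 7 = hour 14.
Floral arrangement cannot begin until table placement (finishes hour 14, plus 1-hour gap → hour 15). It runs from hour 15 to 15 + 2 = hour 17.
For lighting stringing: floral arrangement (finishes hour 17, plus 2-hour gap → hour 19); table placement (finishes hour 14). Taking the maximum gives a start of hour 19, and it finishes at 19 + 8 = hour 27.
Sound setup waits on lighting stringing (finishes hour 27, plus 3-hour gap → hour 30); floral arrangement (finishes hour 17, plus 3-hour gap → hour 20); tent raising (finishes hour 5). The latest of these is hour 30, which is the earliest sound setup can start.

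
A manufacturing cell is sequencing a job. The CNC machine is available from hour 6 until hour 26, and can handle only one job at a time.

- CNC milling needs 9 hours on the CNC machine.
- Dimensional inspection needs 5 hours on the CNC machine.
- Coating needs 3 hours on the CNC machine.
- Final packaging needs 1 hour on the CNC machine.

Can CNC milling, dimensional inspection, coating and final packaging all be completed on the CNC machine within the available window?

Yes

The CNC machine window is 26 − 6 = 20 hours.
Running back to back, the jobs need 9 + 5 + 3 + 1 = 18 hours on the CNC machine.
Since 18 ≤ 20, they fit within the window.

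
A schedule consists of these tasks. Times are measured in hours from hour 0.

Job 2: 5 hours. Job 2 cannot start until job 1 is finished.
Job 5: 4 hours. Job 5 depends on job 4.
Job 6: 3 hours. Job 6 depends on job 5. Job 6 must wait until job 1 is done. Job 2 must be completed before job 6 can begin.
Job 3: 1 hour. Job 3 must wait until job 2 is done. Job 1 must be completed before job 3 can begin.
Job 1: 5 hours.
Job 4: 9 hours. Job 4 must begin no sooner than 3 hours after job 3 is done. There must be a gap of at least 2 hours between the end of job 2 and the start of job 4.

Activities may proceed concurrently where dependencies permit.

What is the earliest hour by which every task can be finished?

Job 1 has no prerequisites, so it starts at hour 0 and finishes at hour 5.
Job 2 waits on job 1 (finishes hour 5), so it starts at hour 5 and finishes at 5 + 5 = hour 10.
Job 3 needs all of job 2 (finishes hour 10); job 1 (finishes hour 5). That puts its earliest start at hour 10; it finishes at 10 + 1 = hour 11.
For job 4: job 3 (finishes hour 11, plus 3-hour gap → hour 14); job 2 (finishes hour 10, plus 2-hour gap → hour 12). Taking the maximum gives a start of hour 14, and it finishes at 14 + 9 = hour 23.
Job 5 cannot begin until job 4 (finishes hour 23). It runs from hour 23 to 23 + 4 = hour 27.
Job 6 cannot start until job 5 (finishes hour 27); job 1 (finishes hour 5); job 2 (finishes hour 10). The controlling bound is hour 27, so job 6 finishes at 27 + 3 = hour 30.
All tasks are finished once the last one completes. Finish times: Job 1 at 5, Job 2 at 10, Job 3 at 11, Job 4 at 23, Job 5 at 27, Job 6 at 30. The latest is hour 30.

30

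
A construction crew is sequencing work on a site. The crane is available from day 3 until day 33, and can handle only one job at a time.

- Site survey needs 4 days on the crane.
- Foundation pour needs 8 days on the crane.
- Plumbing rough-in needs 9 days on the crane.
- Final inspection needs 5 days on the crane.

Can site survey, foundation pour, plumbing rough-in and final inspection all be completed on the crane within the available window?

The crane window is 33 − 3 = 30 days.
Running back to back, the jobs need 4 + 8 + 9 + 5 = 26 days on the crane.
Since 26 ≤ 30, they fit within the window.

Yes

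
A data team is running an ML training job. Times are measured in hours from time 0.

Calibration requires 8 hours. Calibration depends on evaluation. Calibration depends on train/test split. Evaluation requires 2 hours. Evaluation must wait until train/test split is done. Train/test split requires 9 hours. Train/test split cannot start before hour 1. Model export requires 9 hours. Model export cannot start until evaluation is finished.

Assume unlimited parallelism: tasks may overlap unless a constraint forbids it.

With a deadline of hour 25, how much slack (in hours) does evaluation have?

Train/test split waits on its own release at hour 1, so it starts at hour 1 and finishes at 1 + 9 = hour 10.
Evaluation cannot begin until train/test split (finishes hour 10). It runs from hour 10 to 10 + 2 = hour 12.

Working backward from the deadline:
To finish by hour 25, calibration (duration 8) must start no later than hour 17.
Model export must finish by hour 25; it takes 9 hours, so it must start by 25 − 9 = hour 16.
For evaluation: calibration (must start by hour 17); model export (must start by hour 16). The most restrictive is hour 16; with a 2-hour duration, evaluation must start by hour 14.
So evaluation can start as early as hour 10 and as late as hour 14, giving 14 − 10 = 4 hours of slack.

4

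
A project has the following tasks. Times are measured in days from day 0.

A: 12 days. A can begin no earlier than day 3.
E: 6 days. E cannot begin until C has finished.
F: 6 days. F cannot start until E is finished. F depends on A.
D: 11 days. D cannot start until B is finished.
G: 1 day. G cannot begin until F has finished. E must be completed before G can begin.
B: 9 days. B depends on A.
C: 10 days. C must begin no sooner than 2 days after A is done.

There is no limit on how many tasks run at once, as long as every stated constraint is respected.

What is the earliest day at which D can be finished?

35

A cannot begin until its own release at day 3. It runs from day 3 to 3 + 12 = day 15.
B cannot begin until A (finishes day 15). It runs from day 15 to 15 + 9 = day 24.
After B (finishes day 24), D can start at day 24 and finishes at day 35.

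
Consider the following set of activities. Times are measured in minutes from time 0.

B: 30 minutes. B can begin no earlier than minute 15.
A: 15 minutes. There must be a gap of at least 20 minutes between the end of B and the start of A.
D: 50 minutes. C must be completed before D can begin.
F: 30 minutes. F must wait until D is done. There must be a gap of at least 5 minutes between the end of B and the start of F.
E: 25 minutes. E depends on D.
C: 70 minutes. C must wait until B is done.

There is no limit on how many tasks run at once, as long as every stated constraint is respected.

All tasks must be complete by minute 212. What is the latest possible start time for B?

To finish by minute 212, A (duration 15) must start no later than minute 197.
E must finish by minute 212; it takes 25 minutes, so it must start by 212 − 25 = minute 187.
F must finish by minute 212; it takes 30 minutes, so it must start by 212 − 30 = minute 182.
D feeds E (must start by minute 187); F (must start by minute 182). Taking the minimum, D must finish by minute 182 and start by 182 − 50 = minute 132.
C has to be done before D (must start by minute 132). That means finishing by minute 132, i.e. starting by 132 − 70 = minute 62.
For B: A (must start by minute 197, minus 20-minute gap → minute 177); C (must start by minute 62); F (must start by minute 182, minus 5-minute gap → minute 177). The most restrictive is minute 62; with a 30-minute duration, B must start by minute 32.

32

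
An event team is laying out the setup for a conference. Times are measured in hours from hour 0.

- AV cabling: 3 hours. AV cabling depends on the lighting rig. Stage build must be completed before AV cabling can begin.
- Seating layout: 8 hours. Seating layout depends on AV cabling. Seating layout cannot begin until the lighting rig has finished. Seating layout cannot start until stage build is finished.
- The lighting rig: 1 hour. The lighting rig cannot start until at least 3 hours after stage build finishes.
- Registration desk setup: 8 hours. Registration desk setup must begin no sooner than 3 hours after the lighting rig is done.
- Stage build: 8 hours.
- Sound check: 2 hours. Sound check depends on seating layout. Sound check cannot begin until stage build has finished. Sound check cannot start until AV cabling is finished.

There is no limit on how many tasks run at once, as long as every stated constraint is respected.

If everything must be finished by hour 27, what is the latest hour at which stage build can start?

Sound check must finish by hour 27; it takes 2 hours, so it must start by 27 − 2 = hour 25.
Seating layout feeds into sound check (must start by hour 25); so seating layout must finish by hour 25 and therefore start by hour 17.
For AV cabling: seating layout (must start by hour 17); sound check (must start by hour 25). The most restrictive is hour 17; with a 3-hour duration, AV cabling must start by hour 14.
To finish by hour 27, registration desk setup (duration 8) must start no later than hour 19.
The lighting rig feeds AV cabling (must start by hour 14); seating layout (must start by hour 17); registration desk setup (must start by hour 19, minus 3-hour gap → hour 16). Taking the minimum, the lighting rig must finish by hour 14 and start by 14 − 1 = hour 13.
Stage build must finish in time for the lighting rig (must start by hour 13, minus 3-hour gap → hour 10); AV cabling (must start by hour 14); seating layout (must start by hour 17); sound check (must start by hour 25). The tightest is hour 10, so stage build must start by 10 − 8 = hour 2.

2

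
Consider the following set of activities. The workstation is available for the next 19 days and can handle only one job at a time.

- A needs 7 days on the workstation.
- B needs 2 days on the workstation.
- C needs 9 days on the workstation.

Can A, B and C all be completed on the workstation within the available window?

Yes

Running back to back, the jobs need 7 + 2 + 9 = 18 days on the workstation.
Since 18 ≤ 19, they fit within the window.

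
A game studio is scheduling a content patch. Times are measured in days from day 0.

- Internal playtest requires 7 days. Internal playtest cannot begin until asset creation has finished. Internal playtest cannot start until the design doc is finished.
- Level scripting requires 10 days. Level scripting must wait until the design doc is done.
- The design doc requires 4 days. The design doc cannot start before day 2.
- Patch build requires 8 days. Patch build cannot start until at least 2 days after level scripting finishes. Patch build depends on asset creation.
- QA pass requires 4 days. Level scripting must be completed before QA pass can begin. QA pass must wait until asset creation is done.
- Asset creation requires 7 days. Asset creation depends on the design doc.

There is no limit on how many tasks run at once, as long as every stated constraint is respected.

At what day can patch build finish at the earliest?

The design doc cannot begin until its own release at day 2. It runs from day 2 to 2 + 4 = day 6.
Level scripting cannot begin until the design doc (finishes day 6). It runs from day 6 to 6 + 10 = day 16.
Asset creation cannot begin until the design doc (finishes day 6). It runs from day 6 to 6 + 7 = day 13.
Patch build has to wait for level scripting (finishes day 16, plus 2-day gap → day 18); asset creation (finishes day 13). The latest of these is day 18, so patch build runs day 18 to 18 + 8 = day 26.

26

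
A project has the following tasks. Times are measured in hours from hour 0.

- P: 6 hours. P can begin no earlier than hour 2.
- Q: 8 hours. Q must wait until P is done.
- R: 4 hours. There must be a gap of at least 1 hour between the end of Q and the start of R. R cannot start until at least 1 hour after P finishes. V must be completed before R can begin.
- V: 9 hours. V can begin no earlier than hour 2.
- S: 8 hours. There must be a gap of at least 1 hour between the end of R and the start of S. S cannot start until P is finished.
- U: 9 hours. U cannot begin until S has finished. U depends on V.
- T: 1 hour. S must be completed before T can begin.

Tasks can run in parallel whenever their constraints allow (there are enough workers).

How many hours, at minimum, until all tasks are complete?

V cannot begin until its own release at hour 2. It runs from hour 2 to 2 + 9 = hour 11.
After its own release at hour 2, P can start at hour 2 and finishes at hour 8.
After P (finishes hour 8), Q can start at hour 8 and finishes at hour 16.
R needs all of Q (finishes hour 16, plus 1-hour gap → hour 17); P (finishes hour 8, plus 1-hour gap → hour 9); V (finishes hour 11). That puts its earliest start at hour 17; it finishes at 17 + 4 = hour 21.
S has to wait for R (finishes hour 21, plus 1-hour gap → hour 22); P (finishes hour 8). The latest of these is hour 22, so S runs hour 22 to 22 + 8 = hour 30.
U has to wait for S (finishes hour 30); V (finishes hour 11). The latest of these is hour 30, so U runs hour 30 to 30 + 9 = hour 39.
After S (finishes hour 30), T can start at hour 30 and finishes at hour 31.
All tasks are finished once the last one completes. Finish times: P at 8, Q at 16, R at 21, S at 30, T at 31, U at 39, V at 11. The latest is hour 39.

39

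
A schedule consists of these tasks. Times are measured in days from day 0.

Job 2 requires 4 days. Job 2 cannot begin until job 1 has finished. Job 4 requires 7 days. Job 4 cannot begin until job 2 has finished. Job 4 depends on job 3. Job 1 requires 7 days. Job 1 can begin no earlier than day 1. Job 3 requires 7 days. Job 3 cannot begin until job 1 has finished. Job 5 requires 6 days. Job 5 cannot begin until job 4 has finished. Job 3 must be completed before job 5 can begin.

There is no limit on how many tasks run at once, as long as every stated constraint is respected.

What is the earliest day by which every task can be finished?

Job 1 waits on its own release at day 1, so it starts at day 1 and finishes at 1 + 7 = day 8.
After job 1 (finishes day 8), job 3 can start at day 8 and finishes at day 15.
After job 1 (finishes day 8), job 2 can start at day 8 and finishes at day 12.
Job 4 has to wait for job 2 (finishes day 12); job 3 (finishes day 15). The latest of these is day 15, so job 4 runs day 15 to 15 + 7 = day 22.
Job 5 needs all of job 4 (finishes day 22); job 3 (finishes day 15). That puts its earliest start at day 22; it finishes at 22 + 6 = day 28.
All tasks are finished once the last one completes. Finish times: Job 1 at 8, Job 2 at 12, Job 3 at 15, Job 4 at 22, Job 5 at 28. The latest is day 28.

28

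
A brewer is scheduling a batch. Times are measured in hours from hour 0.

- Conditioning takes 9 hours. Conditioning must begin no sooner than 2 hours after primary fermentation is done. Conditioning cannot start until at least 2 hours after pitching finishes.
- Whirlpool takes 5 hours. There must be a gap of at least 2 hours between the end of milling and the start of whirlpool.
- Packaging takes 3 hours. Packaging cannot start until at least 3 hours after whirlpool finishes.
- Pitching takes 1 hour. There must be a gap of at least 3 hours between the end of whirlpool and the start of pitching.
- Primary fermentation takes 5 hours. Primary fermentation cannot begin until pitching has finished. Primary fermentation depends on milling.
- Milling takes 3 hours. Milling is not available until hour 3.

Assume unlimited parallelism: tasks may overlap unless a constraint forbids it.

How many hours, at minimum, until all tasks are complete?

Milling waits on its own release at hour 3, so it starts at hour 3 and finishes at 3 + 3 = hour 6.
Whirlpool cannot begin until milling (finishes hour 6, plus 2-hour gap → hour 8). It runs from hour 8 to 8 + 5 = hour 13.
After whirlpool (finishes hour 13, plus 3-hour gap → hour 16), packaging can start at hour 16 and finishes at hour 19.
After whirlpool (finishes hour 13, plus 3-hour gap → hour 16), pitching can start at hour 16 and finishes at hour 17.
For primary fermentation: pitching (finishes hour 17); milling (finishes hour 6). Taking the maximum gives a start of hour 17, and it finishes at 17 + 5 = hour 22.
Conditioning needs all of primary fermentation (finishes hour 22, plus 2-hour gap → hour 24); pitching (finishes hour 17, plus 2-hour gap → hour 19). That puts its earliest start at hour 24; it finishes at 24 + 9 = hour 33.
All tasks are finished once the last one completes. Finish times: Milling at 6, Whirlpool at 13, Pitching at 17, Primary fermentation at 22, Conditioning at 33, Packaging at 19. The latest is hour 33.

33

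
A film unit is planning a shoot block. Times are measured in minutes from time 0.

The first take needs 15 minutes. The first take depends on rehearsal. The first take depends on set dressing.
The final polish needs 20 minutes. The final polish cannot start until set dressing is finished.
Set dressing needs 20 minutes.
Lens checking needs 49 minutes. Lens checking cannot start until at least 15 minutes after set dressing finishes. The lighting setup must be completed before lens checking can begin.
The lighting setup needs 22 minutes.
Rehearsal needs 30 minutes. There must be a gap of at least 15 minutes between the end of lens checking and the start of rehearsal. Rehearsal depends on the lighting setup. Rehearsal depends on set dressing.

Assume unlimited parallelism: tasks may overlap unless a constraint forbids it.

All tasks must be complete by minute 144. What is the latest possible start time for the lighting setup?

13

The first take must finish by minute 144; it takes 15 minutes, so it must start by 144 − 15 = minute 129.
Rehearsal has to be done before the first take (must start by minute 129). That means finishing by minute 129, i.e. starting by 129 − 30 = minute 99.
Lens checking has to be done before rehearsal (must start by minute 99, minus 15-minute gap → minute 84). That means finishing by minute 84, i.e. starting by 84 − 49 = minute 35.
For the lighting setup: lens checking (must start by minute 35); rehearsal (must start by minute 99). The most restrictive is minute 35; with a 22-minute duration, the lighting setup must start by minute 13.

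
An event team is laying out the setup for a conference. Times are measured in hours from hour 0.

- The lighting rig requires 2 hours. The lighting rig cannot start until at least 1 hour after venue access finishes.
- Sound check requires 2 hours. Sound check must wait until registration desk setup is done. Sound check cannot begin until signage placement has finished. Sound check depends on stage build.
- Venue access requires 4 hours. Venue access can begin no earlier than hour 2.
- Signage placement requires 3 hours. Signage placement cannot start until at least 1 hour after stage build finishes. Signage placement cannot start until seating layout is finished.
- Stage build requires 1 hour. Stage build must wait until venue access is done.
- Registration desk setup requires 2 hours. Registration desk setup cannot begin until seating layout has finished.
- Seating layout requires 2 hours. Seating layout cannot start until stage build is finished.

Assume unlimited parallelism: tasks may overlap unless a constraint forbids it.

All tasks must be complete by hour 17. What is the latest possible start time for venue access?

5

To finish by hour 17, sound check (duration 2) must start no later than hour 15.
Registration desk setup feeds into sound check (must start by hour 15); so registration desk setup must finish by hour 15 and therefore start by hour 13.
Signage placement feeds into sound check (must start by hour 15); so signage placement must finish by hour 15 and therefore start by hour 12.
Seating layout has several dependents: registration desk setup (must start by hour 13); signage placement (must start by hour 12). The earliest of those limits is hour 12, so seating layout must start by 12 − 2 = hour 10.
Stage build feeds seating layout (must start by hour 10); signage placement (must start by hour 12, minus 1-hour gap → hour 11); sound check (must start by hour 15). Taking the minimum, stage build must finish by hour 10 and start by 10 − 1 = hour 9.
The lighting rig has no dependents, so it just needs to finish by hour 17. Starting by 17 − 2 = hour 15 achieves that.
Venue access feeds stage build (must start by hour 9); the lighting rig (must start by hour 15, minus 1-hour gap → hour 14). Taking the minimum, venue access must finish by hour 9 and start by 9 − 4 = hour 5.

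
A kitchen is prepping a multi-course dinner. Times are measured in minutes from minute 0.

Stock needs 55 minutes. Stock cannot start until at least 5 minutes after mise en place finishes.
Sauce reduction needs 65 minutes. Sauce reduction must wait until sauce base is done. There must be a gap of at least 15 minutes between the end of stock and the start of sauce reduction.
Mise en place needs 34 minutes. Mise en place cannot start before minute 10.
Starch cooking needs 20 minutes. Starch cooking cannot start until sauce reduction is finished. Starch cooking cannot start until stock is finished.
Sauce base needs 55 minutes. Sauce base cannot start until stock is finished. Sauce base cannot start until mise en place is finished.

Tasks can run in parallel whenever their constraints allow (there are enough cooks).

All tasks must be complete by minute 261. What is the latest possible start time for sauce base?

121

Starch cooking has no dependents, so it just needs to finish by minute 261. Starting by 261 − 20 = minute 241 achieves that.
Sauce reduction has to be done before starch cooking (must start by minute 241). That means finishing by minute 241, i.e. starting by 241 − 65 = minute 176.
Sauce base feeds into sauce reduction (must start by minute 176); so sauce base must finish by minute 176 and therefore start by minute 121.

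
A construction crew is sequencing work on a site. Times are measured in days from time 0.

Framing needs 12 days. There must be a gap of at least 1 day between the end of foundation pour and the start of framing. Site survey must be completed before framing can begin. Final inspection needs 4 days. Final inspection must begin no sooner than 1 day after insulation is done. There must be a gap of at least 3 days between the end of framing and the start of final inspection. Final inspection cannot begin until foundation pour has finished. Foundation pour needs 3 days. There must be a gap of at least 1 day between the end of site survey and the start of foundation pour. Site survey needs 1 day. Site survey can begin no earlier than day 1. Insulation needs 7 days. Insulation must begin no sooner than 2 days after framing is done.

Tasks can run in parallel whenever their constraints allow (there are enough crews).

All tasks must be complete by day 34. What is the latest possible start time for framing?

8

Final inspection has no dependents, so it just needs to finish by day 34. Starting by 34 − 4 = day 30 achieves that.
Insulation must finish before final inspection (must start by day 30, minus 1-day gap → day 29). With a 7-day duration, insulation must start by 29 − 7 = day 22.
Framing feeds insulation (must start by day 22, minus 2-day gap → day 20); final inspection (must start by day 30, minus 3-day gap → day 27). Taking the minimum, framing must finish by day 20 and start by 20 − 12 = day 8.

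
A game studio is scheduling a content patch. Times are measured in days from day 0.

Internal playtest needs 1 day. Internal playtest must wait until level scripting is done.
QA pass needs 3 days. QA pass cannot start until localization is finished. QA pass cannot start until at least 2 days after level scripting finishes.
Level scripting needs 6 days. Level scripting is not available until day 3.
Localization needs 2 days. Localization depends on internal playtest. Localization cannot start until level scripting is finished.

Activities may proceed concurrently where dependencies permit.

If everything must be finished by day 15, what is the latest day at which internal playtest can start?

To finish by day 15, QA pass (duration 3) must start no later than day 12.
Localization feeds into QA pass (must start by day 12); so localization must finish by day 12 and therefore start by day 10.
Internal playtest feeds into localization (must start by day 10); so internal playtest must finish by day 10 and therefore start by day 9.

9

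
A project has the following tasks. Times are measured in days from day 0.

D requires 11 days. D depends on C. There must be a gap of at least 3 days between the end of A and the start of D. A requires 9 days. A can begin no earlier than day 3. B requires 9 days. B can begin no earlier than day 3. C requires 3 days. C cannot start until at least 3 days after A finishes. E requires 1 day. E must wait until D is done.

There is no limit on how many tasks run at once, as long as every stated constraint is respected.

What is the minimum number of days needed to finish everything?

After its own release at day 3, B can start at day 3 and finishes at day 12.
After its own release at day 3, A can start at day 3 and finishes at day 12.
C cannot begin until A (finishes day 12, plus 3-day gap → day 15). It runs from day 15 to 15 + 3 = day 18.
D has to wait for C (finishes day 18); A (finishes day 12, plus 3-day gap → day 15). The latest of these is day 18, so D runs day 18 to 18 + 11 = day 29.
E cannot begin until D (finishes day 29). It runs from day 29 to 29 + 1 = day 30.
All tasks are finished once the last one completes. Finish times: A at 12, B at 12, C at 18, D at 29, E at 30. The latest is day 30.

30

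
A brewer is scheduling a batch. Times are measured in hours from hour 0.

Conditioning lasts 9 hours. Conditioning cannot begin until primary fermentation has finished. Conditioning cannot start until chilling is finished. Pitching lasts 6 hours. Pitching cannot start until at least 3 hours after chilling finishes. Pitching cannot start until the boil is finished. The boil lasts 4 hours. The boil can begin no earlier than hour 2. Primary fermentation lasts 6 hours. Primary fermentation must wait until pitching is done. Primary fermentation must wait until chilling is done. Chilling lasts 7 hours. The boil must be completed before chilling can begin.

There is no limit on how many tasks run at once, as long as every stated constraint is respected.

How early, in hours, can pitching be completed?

After its own release at hour 2, the boil can start at hour 2 and finishes at hour 6.
Chilling cannot begin until the boil (finishes hour 6). It runs from hour 6 to 6 + 7 = hour 13.
Pitching has to wait for chilling (finishes hour 13, plus 3-hour gap → hour 16); the boil (finishes hour 6). The latest of these is hour 16, so pitching runs hour 16 to 16 + 6 = hour 22.

22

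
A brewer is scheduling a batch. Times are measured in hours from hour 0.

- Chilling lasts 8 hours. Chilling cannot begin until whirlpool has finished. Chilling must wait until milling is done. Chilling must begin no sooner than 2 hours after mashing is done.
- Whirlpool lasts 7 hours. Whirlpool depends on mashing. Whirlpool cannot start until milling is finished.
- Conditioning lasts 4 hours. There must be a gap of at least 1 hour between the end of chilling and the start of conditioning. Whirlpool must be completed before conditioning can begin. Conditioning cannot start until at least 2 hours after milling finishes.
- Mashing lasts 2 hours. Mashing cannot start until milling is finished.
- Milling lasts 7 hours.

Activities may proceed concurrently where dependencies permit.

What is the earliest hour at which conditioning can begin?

Milling can start immediately at hour 0; it finishes at hour 7.
After milling (finishes hour 7), mashing can start at hour 7 and finishes at hour 9.
For whirlpool: mashing (finishes hour 9); milling (finishes hour 7). Taking the maximum gives a start of hour 9, and it finishes at 9 + 7 = hour 16.
Chilling has to wait for whirlpool (finishes hour 16); milling (finishes hour 7); mashing (finishes hour 9, plus 2-hour gap → hour 11). The latest of these is hour 16, so chilling runs hour 16 to 16 + 8 = hour 24.
Conditioning waits on chilling (finishes hour 24, plus 1-hour gap → hour 25); whirlpool (finishes hour 16); milling (finishes hour 7, plus 2-hour gap → hour 9). The latest of these is hour 25, which is the earliest conditioning can start.

25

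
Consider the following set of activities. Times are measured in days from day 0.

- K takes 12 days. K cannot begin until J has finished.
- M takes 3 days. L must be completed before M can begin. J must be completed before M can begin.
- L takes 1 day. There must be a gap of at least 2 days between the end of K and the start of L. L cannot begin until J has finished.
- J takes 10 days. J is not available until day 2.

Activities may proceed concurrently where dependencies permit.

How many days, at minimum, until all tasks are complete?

J cannot begin until its own release at day 2. It runs from day 2 to 2 + 10 = day 12.
K cannot begin until J (finishes day 12). It runs from day 12 to 12 + 12 = day 24.
For L: K (finishes day 24, plus 2-day gap → day 26); J (finishes day 12). Taking the maximum gives a start of day 26, and it finishes at 26 + 1 = day 27.
M has to wait for L (finishes day 27); J (finishes day 12). The latest of these is day 27, so M runs day 27 to 27 + 3 = day 30.
All tasks are finished once the last one completes. Finish times: J at 12, K at 24, L at 27, M at 30. The latest is day 30.

30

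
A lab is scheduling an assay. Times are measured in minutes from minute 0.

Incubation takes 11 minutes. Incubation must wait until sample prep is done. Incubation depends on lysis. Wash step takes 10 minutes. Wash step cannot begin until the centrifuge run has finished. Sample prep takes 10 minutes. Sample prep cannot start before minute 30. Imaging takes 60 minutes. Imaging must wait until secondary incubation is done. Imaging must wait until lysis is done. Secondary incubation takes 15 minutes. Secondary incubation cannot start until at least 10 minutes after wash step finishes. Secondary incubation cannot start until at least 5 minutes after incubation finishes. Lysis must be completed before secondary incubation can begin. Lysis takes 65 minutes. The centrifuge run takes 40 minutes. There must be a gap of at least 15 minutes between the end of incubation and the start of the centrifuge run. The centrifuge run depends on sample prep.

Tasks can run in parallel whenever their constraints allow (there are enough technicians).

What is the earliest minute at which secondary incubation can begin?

151

Nothing blocks lysis, so it runs from minute 0 to minute 65.
Sample prep cannot begin until its own release at minute 30. It runs from minute 30 to 30 + 10 = minute 40.
For incubation: sample prep (finishes minute 40); lysis (finishes minute 65). Taking the maximum gives a start of minute 65, and it finishes at 65 + 11 = minute 76.
For the centrifuge run: incubation (finishes minute 76, plus 15-minute gap → minute 91); sample prep (finishes minute 40). Taking the maximum gives a start of minute 91, and it finishes at 91 + 40 = minute 131.
Wash step waits on the centrifuge run (finishes minute 131), so it starts at minute 131 and finishes at 131 + 10 = minute 141.
Secondary incubation waits on wash step (finishes minute 141, plus 10-minute gap → minute 151); incubation (finishes minute 76, plus 5-minute gap → minute 81); lysis (finishes minute 65). The latest of these is minute 151, which is the earliest secondary incubation can start.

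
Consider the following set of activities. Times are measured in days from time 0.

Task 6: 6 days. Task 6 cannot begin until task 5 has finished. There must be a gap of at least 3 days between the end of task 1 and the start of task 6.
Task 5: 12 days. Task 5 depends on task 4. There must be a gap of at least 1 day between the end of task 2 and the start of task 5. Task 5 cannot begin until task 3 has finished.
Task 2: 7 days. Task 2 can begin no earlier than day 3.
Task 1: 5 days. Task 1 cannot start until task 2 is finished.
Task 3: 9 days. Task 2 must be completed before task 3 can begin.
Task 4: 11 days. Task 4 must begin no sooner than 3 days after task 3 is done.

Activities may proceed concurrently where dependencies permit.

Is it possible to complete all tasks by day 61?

Task 2 waits on its own release at day 3, so it starts at day 3 and finishes at 3 + 7 = day 10.
After task 2 (finishes day 10), task 3 can start at day 10 and finishes at day 19.
Task 4 cannot begin until task 3 (finishes day 19, plus 3-day gap → day 22). It runs from day 22 to 22 + 11 = day 33.
Task 5 needs all of task 4 (finishes day 33); task 2 (finishes day 10, plus 1-day gap → day 11); task 3 (finishes day 19). That puts its earliest start at day 33; it finishes at 33 + 12 = day 45.
Task 1 waits on task 2 (finishes day 10), so it starts at day 10 and finishes at 10 + 5 = day 15.
Task 6 needs all of task 5 (finishes day 45); task 1 (finishes day 15, plus 3-day gap → day 18). That puts its earliest start at day 45; it finishes at 45 + 6 = day 51.
Every task is finished by day 51, which is no later than the deadline of 61, so the schedule is feasible.

Yes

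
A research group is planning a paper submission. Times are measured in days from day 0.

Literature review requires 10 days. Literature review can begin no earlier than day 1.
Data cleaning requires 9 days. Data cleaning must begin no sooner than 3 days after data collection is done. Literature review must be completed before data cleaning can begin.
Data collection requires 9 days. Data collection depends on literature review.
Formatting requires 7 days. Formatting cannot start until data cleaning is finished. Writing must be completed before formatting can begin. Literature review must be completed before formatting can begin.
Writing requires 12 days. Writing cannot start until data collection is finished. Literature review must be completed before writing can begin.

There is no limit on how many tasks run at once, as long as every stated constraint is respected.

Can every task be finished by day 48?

Literature review waits on its own release at day 1, so it starts at day 1 and finishes at 1 + 10 = day 11.
Data collection cannot begin until literature review (finishes day 11). It runs from day 11 to 11 + 9 = day 20.
Writing needs all of data collection (finishes day 20); literature review (finishes day 11). That puts its earliest start at day 20; it finishes at 20 + 12 = day 32.
For data cleaning: data collection (finishes day 20, plus 3-day gap → day 23); literature review (finishes day 11). Taking the maximum gives a start of day 23, and it finishes at 23 + 9 = day 32.
Formatting has to wait for data cleaning (finishes day 32); writing (finishes day 32); literature review (finishes day 11). The latest of these is day 32, so formatting runs day 32 to 32 + 7 = day 39.
Every task is finished by day 39, which is no later than the deadline of 48, so the schedule is feasible.

Yes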